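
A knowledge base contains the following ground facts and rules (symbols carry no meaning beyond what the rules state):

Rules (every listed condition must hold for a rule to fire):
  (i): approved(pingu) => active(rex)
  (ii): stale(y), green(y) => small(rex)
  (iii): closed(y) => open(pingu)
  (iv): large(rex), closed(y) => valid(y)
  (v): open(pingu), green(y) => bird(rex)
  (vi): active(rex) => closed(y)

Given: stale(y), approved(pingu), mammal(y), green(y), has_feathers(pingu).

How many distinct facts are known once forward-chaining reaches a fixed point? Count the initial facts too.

Round 1: (i) [approved(pingu) => active(rex)]; (ii) [stale(y), green(y) => small(rex)]. Adds active(rex), small(rex).
Round 2: (vi) [active(rex) => closed(y)]. Adds closed(y).
Round 3: (iii) [closed(y) => open(pingu)]. Adds open(pingu).
Round 4: (v) [open(pingu), green(y) => bird(rex)]. Adds bird(rex).
Closure: {active(rex), approved(pingu), bird(rex), closed(y), green(y), has_feathers(pingu), mammal(y), open(pingu), small(rex), stale(y)} — 10 facts.

10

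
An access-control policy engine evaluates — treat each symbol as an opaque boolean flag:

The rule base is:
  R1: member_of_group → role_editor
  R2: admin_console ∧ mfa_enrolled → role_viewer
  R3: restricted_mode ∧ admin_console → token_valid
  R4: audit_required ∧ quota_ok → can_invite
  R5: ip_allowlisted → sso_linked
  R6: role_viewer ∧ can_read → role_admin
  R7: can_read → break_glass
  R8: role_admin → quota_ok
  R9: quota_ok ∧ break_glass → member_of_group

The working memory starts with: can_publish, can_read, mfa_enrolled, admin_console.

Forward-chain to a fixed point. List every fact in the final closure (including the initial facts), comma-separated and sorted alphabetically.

Round 1 — R2, R7, derive role_viewer, break_glass.
Round 2 — R6, derive role_admin.
Round 3 — R8, derive quota_ok.
Round 4 — R9, derive member_of_group.
Round 5 — R1, derive role_editor.

admin_console, break_glass, can_publish, can_read, member_of_group, mfa_enrolled, quota_ok, role_admin, role_editor, role_viewer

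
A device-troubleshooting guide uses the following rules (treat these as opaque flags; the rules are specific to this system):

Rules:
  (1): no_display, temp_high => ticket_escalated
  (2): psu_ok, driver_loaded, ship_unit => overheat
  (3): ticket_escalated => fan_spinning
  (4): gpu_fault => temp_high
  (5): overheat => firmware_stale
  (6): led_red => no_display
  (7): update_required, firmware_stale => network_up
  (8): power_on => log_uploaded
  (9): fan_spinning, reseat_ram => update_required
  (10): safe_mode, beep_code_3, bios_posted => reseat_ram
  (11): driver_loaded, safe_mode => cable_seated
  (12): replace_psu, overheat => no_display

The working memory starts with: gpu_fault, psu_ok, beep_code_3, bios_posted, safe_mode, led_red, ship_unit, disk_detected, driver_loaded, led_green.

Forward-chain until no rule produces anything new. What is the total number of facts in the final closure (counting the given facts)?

Round 1: (2) [psu_ok, driver_loaded, ship_unit => overheat]; (4) [gpu_fault => temp_high]; (6) [led_red => no_display]; (10) [safe_mode, beep_code_3, bios_posted => reseat_ram]; (11) [driver_loaded, safe_mode => cable_seated]. Adds overheat, temp_high, no_display, reseat_ram, cable_seated.
Round 2: (1) [no_display, temp_high => ticket_escalated]; (5) [overheat => firmware_stale]. Adds ticket_escalated, firmware_stale.
Round 3: (3) [ticket_escalated => fan_spinning]. Adds fan_spinning.
Round 4: (9) [fan_spinning, reseat_ram => update_required]. Adds update_required.
Round 5: (7) [update_required, firmware_stale => network_up]. Adds network_up.
Closure: {beep_code_3, bios_posted, cable_seated, disk_detected, driver_loaded, fan_spinning, firmware_stale, gpu_fault, led_green, led_red, network_up, no_display, overheat, psu_ok, reseat_ram, safe_mode, ship_unit, temp_high, ticket_escalated, update_required} — 20 facts.

20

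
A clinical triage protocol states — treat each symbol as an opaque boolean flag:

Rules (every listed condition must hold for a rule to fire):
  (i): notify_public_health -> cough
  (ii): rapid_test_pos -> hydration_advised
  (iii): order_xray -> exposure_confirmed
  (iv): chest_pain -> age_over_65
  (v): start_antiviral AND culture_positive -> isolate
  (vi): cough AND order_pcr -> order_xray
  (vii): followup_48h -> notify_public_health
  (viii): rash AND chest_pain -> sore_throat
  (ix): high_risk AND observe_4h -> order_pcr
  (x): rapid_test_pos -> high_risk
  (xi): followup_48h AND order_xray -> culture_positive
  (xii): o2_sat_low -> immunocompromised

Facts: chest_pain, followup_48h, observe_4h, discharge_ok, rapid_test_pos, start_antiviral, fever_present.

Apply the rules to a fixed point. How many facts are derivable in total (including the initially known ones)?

Round 1: (ii) [rapid_test_pos -> hydration_advised]; (iv) [chest_pain -> age_over_65]; (vii) [followup_48h -> notify_public_health]; (x) [rapid_test_pos -> high_risk]. Adds hydration_advised, age_over_65, notify_public_health, high_risk.
Round 2: (i) [notify_public_health -> cough]; (ix) [high_risk AND observe_4h -> order_pcr]. Adds cough, order_pcr.
Round 3: (vi) [cough AND order_pcr -> order_xray]. Adds order_xray.
Round 4: (iii) [order_xray -> exposure_confirmed]; (xi) [followup_48h AND order_xray -> culture_positive]. Adds exposure_confirmed, culture_positive.
Round 5: (v) [start_antiviral AND culture_positive -> isolate]. Adds isolate.
Closure: {age_over_65, chest_pain, cough, culture_positive, discharge_ok, exposure_confirmed, fever_present, followup_48h, high_risk, hydration_advised, isolate, notify_public_health, observe_4h, order_pcr, order_xray, rapid_test_pos, start_antiviral} — 17 facts.

17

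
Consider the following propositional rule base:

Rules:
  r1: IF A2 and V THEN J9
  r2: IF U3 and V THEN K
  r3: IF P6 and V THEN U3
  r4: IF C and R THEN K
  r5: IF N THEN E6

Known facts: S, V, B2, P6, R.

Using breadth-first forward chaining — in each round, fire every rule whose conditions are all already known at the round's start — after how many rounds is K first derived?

2

Round 1: r3 [IF P6 and V THEN U3]. Adds U3.
Round 2: r2 [IF U3 and V THEN K]. Adds K.
K first appears in round 2.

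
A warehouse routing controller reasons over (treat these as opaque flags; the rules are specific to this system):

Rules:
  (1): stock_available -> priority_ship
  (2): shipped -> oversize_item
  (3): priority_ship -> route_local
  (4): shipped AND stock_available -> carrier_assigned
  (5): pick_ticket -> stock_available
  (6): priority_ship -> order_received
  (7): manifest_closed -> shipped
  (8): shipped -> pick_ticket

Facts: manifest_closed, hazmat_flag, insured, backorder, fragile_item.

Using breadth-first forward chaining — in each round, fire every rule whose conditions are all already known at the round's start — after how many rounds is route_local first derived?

5

Round 1: (7) [manifest_closed -> shipped]. New: shipped.
Round 2: (2) [shipped -> oversize_item]; (8) [shipped -> pick_ticket]. New: oversize_item, pick_ticket.
Round 3: (5) [pick_ticket -> stock_available]. New: stock_available.
Round 4: (1) [stock_available -> priority_ship]; (4) [shipped AND stock_available -> carrier_assigned]. New: priority_ship, carrier_assigned.
Round 5: (3) [priority_ship -> route_local]; (6) [priority_ship -> order_received]. New: route_local, order_received.
route_local first appears in round 5.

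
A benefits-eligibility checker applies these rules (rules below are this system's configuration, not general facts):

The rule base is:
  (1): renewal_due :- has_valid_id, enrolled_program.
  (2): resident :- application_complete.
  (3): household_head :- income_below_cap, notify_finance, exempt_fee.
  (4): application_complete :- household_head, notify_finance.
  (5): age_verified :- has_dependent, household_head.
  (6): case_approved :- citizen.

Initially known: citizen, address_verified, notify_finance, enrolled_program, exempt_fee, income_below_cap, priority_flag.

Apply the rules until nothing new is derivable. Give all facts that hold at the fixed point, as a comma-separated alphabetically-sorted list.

Round 1 fires (3), (6), giving household_head, case_approved.
Round 2 fires (4), giving application_complete.
Round 3 fires (2), giving resident.

address_verified, application_complete, case_approved, citizen, enrolled_program, exempt_fee, household_head, income_below_cap, notify_finance, priority_flag, resident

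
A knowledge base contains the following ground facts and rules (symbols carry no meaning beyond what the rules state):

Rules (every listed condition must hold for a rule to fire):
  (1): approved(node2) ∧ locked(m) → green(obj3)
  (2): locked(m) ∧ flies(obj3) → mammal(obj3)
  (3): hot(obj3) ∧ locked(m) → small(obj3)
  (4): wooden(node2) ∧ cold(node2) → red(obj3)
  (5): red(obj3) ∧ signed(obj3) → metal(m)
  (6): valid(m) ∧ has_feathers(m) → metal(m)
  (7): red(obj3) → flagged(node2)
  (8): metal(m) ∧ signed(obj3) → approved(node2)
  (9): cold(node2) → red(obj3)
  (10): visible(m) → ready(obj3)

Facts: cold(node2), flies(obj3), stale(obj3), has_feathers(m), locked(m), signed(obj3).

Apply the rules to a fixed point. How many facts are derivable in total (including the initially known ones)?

Round 1: (2) [locked(m) ∧ flies(obj3) → mammal(obj3)]; (9) [cold(node2) → red(obj3)]. Adds mammal(obj3), red(obj3).
Round 2: (5) [red(obj3) ∧ signed(obj3) → metal(m)]; (7) [red(obj3) → flagged(node2)]. Adds metal(m), flagged(node2).
Round 3: (8) [metal(m) ∧ signed(obj3) → approved(node2)]. Adds approved(node2).
Round 4: (1) [approved(node2) ∧ locked(m) → green(obj3)]. Adds green(obj3).
Closure: {approved(node2), cold(node2), flagged(node2), flies(obj3), green(obj3), has_feathers(m), locked(m), mammal(obj3), metal(m), red(obj3), signed(obj3), stale(obj3)} — 12 facts.

12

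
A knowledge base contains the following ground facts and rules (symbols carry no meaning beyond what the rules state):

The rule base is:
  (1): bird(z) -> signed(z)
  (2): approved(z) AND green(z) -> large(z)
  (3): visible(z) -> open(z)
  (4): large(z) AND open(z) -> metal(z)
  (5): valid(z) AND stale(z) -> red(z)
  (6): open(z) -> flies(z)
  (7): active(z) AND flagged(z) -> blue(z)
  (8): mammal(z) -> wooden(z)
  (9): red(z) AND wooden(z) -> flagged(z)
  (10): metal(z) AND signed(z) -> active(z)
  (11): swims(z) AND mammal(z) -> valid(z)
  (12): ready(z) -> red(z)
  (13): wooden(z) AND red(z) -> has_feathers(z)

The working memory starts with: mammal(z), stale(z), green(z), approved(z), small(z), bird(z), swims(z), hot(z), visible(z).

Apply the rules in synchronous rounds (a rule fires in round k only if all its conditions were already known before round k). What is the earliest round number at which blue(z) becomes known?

[1] (1) [bird(z) -> signed(z)]; (2) [approved(z) AND green(z) -> large(z)]; (3) [visible(z) -> open(z)]; (8) [mammal(z) -> wooden(z)]; (11) [swims(z) AND mammal(z) -> valid(z)]. ⇒ new: signed(z), large(z), open(z), wooden(z), valid(z).
[2] (4) [large(z) AND open(z) -> metal(z)]; (5) [valid(z) AND stale(z) -> red(z)]; (6) [open(z) -> flies(z)]. ⇒ new: metal(z), red(z), flies(z).
[3] (9) [red(z) AND wooden(z) -> flagged(z)]; (10) [metal(z) AND signed(z) -> active(z)]; (13) [wooden(z) AND red(z) -> has_feathers(z)]. ⇒ new: flagged(z), active(z), has_feathers(z).
[4] (7) [active(z) AND flagged(z) -> blue(z)]. ⇒ new: blue(z).
blue(z) first appears in round 4.

4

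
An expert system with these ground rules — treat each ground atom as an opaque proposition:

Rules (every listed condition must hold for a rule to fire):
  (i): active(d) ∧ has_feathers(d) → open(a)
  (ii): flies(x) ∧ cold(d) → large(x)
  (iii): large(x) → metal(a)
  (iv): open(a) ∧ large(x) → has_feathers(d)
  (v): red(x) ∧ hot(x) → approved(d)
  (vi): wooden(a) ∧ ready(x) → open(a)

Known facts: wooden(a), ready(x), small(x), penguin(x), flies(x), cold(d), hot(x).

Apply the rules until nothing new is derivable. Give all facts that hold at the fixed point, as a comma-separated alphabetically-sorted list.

Round 1: (ii) [flies(x) ∧ cold(d) → large(x)]; (vi) [wooden(a) ∧ ready(x) → open(a)]. New: large(x), open(a).
Round 2: (iii) [large(x) → metal(a)]; (iv) [open(a) ∧ large(x) → has_feathers(d)]. New: metal(a), has_feathers(d).

cold(d), flies(x), has_feathers(d), hot(x), large(x), metal(a), open(a), penguin(x), ready(x), small(x), wooden(a)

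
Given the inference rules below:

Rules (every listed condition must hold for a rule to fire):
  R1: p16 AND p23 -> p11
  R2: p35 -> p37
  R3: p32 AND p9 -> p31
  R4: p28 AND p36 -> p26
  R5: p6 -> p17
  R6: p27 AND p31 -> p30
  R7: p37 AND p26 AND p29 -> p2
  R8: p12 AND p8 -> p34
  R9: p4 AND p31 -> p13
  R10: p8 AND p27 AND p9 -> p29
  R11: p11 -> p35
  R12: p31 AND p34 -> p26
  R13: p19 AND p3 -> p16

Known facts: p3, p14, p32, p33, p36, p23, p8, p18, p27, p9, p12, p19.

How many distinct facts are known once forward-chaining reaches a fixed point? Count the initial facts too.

Round 1 — R3, R8, R10, R13, derive p31, p34, p29, p16.
Round 2 — R1, R6, R12, derive p11, p30, p26.
Round 3 — R11, derive p35.
Round 4 — R2, derive p37.
Round 5 — R7, derive p2.
Closure: {p11, p12, p14, p16, p18, p19, p2, p23, p26, p27, p29, p3, p30, p31, p32, p33, p34, p35, p36, p37, p8, p9} — 22 facts.

22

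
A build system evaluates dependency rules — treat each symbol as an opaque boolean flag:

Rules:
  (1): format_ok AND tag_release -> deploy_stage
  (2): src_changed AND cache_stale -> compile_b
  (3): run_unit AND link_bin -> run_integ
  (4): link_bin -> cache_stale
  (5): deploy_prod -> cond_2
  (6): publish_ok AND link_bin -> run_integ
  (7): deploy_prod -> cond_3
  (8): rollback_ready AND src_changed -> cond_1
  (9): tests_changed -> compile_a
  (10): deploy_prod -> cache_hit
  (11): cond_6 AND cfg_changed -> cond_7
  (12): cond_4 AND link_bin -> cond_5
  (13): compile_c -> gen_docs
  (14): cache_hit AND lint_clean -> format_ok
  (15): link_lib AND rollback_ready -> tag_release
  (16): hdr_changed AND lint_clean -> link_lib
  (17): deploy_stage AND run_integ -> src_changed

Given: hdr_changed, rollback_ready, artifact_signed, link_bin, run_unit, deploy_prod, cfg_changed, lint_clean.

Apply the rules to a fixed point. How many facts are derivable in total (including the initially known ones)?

20

Round 1 — (3), (4), (5), (7), (10), (16), derive run_integ, cache_stale, cond_2, cond_3, cache_hit, link_lib.
Round 2 — (14), (15), derive format_ok, tag_release.
Round 3 — (1), derive deploy_stage.
Round 4 — (17), derive src_changed.
Round 5 — (2), (8), derive compile_b, cond_1.
Closure: {artifact_signed, cache_hit, cache_stale, cfg_changed, compile_b, cond_1, cond_2, cond_3, deploy_prod, deploy_stage, format_ok, hdr_changed, link_bin, link_lib, lint_clean, rollback_ready, run_integ, run_unit, src_changed, tag_release} — 20 facts.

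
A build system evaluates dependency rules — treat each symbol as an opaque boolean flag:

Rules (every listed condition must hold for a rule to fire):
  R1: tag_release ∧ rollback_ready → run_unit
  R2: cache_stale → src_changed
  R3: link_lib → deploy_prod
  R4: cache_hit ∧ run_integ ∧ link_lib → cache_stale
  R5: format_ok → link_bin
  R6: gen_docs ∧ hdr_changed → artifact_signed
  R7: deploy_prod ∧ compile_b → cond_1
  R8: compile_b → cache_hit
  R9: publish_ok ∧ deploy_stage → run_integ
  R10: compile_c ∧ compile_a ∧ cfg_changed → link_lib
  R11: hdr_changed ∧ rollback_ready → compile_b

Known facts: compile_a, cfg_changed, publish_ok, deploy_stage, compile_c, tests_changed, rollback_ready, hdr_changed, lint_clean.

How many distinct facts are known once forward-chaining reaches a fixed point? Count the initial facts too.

17

[1] R9 [publish_ok ∧ deploy_stage → run_integ]; R10 [compile_c ∧ compile_a ∧ cfg_changed → link_lib]; R11 [hdr_changed ∧ rollback_ready → compile_b]. ⇒ new: run_integ, link_lib, compile_b.
[2] R3 [link_lib → deploy_prod]; R8 [compile_b → cache_hit]. ⇒ new: deploy_prod, cache_hit.
[3] R4 [cache_hit ∧ run_integ ∧ link_lib → cache_stale]; R7 [deploy_prod ∧ compile_b → cond_1]. ⇒ new: cache_stale, cond_1.
[4] R2 [cache_stale → src_changed]. ⇒ new: src_changed.
Closure: {cache_hit, cache_stale, cfg_changed, compile_a, compile_b, compile_c, cond_1, deploy_prod, deploy_stage, hdr_changed, link_lib, lint_clean, publish_ok, rollback_ready, run_integ, src_changed, tests_changed} — 17 facts.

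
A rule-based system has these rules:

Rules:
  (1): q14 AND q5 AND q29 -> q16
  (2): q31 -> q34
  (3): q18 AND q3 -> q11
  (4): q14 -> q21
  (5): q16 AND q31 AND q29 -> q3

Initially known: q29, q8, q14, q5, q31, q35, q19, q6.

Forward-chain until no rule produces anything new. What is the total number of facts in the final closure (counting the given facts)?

Round 1 fires (1), (2), (4), giving q16, q34, q21.
Round 2 fires (5), giving q3.
Closure: {q14, q16, q19, q21, q29, q3, q31, q34, q35, q5, q6, q8} — 12 facts.

12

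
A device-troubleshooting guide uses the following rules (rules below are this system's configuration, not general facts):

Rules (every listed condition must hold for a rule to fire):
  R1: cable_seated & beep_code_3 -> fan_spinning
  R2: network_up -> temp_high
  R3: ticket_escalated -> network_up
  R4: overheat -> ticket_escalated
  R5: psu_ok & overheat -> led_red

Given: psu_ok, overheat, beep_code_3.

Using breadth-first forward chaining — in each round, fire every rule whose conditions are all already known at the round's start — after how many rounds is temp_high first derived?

Round 1: R4 [overheat -> ticket_escalated]; R5 [psu_ok & overheat -> led_red]. New: ticket_escalated, led_red.
Round 2: R3 [ticket_escalated -> network_up]. New: network_up.
Round 3: R2 [network_up -> temp_high]. New: temp_high.
temp_high first appears in round 3.

3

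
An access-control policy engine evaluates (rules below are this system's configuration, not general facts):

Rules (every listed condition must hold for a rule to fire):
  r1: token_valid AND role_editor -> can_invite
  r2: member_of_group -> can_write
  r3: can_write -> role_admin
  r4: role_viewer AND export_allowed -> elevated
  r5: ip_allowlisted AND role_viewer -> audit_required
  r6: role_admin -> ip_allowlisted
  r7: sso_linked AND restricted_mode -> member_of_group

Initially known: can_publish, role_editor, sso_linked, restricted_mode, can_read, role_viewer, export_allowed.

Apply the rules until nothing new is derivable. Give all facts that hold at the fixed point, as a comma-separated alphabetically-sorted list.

Round 1: r4 [role_viewer AND export_allowed -> elevated]; r7 [sso_linked AND restricted_mode -> member_of_group]. Adds elevated, member_of_group.
Round 2: r2 [member_of_group -> can_write]. Adds can_write.
Round 3: r3 [can_write -> role_admin]. Adds role_admin.
Round 4: r6 [role_admin -> ip_allowlisted]. Adds ip_allowlisted.
Round 5: r5 [ip_allowlisted AND role_viewer -> audit_required]. Adds audit_required.

audit_required, can_publish, can_read, can_write, elevated, export_allowed, ip_allowlisted, member_of_group, restricted_mode, role_admin, role_editor, role_viewer, sso_linked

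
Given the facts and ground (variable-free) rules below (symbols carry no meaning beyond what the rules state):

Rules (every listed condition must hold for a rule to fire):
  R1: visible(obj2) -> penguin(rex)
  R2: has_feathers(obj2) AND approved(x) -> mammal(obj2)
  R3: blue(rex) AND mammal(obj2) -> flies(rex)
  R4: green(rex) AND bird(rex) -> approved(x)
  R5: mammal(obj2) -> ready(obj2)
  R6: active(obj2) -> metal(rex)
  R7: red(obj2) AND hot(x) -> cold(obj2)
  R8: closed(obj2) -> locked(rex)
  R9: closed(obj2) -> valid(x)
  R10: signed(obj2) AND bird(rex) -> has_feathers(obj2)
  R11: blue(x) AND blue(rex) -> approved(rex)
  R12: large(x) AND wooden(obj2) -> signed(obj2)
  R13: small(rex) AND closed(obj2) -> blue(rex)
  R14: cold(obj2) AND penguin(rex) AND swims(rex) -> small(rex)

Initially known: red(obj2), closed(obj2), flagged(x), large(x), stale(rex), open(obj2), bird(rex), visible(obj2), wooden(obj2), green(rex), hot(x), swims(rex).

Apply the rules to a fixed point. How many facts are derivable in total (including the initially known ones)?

24

Round 1 — R1, R4, R7, R8, R9, R12, derive penguin(rex), approved(x), cold(obj2), locked(rex), valid(x), signed(obj2).
Round 2 — R10, R14, derive has_feathers(obj2), small(rex).
Round 3 — R2, R13, derive mammal(obj2), blue(rex).
Round 4 — R3, R5, derive flies(rex), ready(obj2).
Closure: {approved(x), bird(rex), blue(rex), closed(obj2), cold(obj2), flagged(x), flies(rex), green(rex), has_feathers(obj2), hot(x), large(x), locked(rex), mammal(obj2), open(obj2), penguin(rex), ready(obj2), red(obj2), signed(obj2), small(rex), stale(rex), swims(rex), valid(x), visible(obj2), wooden(obj2)} — 24 facts.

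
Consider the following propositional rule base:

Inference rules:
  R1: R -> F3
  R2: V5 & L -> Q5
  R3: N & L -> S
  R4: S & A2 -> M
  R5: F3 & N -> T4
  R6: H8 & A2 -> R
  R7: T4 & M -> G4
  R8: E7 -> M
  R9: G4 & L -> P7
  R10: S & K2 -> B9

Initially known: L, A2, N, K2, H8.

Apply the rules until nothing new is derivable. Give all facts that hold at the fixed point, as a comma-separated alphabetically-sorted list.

A2, B9, F3, G4, H8, K2, L, M, N, P7, R, S, T4

Round 1 fires R3, R6, giving S, R.
Round 2 fires R1, R4, R10, giving F3, M, B9.
Round 3 fires R5, giving T4.
Round 4 fires R7, giving G4.
Round 5 fires R9, giving P7.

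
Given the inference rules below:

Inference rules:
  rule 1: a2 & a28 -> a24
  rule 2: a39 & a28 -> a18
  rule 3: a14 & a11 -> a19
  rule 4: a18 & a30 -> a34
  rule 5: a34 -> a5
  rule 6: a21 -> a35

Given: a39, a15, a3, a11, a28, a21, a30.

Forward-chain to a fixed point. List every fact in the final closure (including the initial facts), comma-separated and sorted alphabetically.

Round 1: rule 2 [a39 & a28 -> a18]; rule 6 [a21 -> a35]. New: a18, a35.
Round 2: rule 4 [a18 & a30 -> a34]. New: a34.
Round 3: rule 5 [a34 -> a5]. New: a5.

a11, a15, a18, a21, a28, a3, a30, a34, a35, a39, a5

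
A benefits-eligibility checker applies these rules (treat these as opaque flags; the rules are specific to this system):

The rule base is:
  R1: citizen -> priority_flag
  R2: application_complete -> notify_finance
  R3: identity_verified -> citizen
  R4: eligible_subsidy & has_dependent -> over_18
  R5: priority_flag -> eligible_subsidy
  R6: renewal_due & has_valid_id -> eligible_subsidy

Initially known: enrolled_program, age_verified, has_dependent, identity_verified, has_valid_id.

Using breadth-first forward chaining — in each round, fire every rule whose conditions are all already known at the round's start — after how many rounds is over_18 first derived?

4

[1] R3 [identity_verified -> citizen]. ⇒ new: citizen.
[2] R1 [citizen -> priority_flag]. ⇒ new: priority_flag.
[3] R5 [priority_flag -> eligible_subsidy]. ⇒ new: eligible_subsidy.
[4] R4 [eligible_subsidy & has_dependent -> over_18]. ⇒ new: over_18.
over_18 first appears in round 4.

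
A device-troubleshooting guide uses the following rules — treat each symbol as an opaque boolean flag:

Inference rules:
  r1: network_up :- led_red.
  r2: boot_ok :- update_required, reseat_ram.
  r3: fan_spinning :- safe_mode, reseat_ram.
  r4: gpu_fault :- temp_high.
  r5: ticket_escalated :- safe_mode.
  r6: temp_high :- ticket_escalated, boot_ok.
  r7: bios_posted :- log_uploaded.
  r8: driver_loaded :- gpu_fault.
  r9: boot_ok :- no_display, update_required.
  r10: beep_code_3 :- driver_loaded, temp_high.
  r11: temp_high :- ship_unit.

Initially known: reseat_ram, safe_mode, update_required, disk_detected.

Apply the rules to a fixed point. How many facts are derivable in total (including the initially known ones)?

11

Round 1: r2 [boot_ok :- update_required, reseat_ram.]; r3 [fan_spinning :- safe_mode, reseat_ram.]; r5 [ticket_escalated :- safe_mode.]. Adds boot_ok, fan_spinning, ticket_escalated.
Round 2: r6 [temp_high :- ticket_escalated, boot_ok.]. Adds temp_high.
Round 3: r4 [gpu_fault :- temp_high.]. Adds gpu_fault.
Round 4: r8 [driver_loaded :- gpu_fault.]. Adds driver_loaded.
Round 5: r10 [beep_code_3 :- driver_loaded, temp_high.]. Adds beep_code_3.
Closure: {beep_code_3, boot_ok, disk_detected, driver_loaded, fan_spinning, gpu_fault, reseat_ram, safe_mode, temp_high, ticket_escalated, update_required} — 11 facts.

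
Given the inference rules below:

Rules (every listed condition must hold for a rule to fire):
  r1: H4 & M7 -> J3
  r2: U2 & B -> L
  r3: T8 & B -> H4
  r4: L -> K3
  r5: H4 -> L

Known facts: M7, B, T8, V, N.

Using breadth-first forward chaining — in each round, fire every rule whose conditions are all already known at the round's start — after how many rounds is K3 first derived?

Round 1 fires r3, giving H4.
Round 2 fires r1, r5, giving J3, L.
Round 3 fires r4, giving K3.
K3 first appears in round 3.

3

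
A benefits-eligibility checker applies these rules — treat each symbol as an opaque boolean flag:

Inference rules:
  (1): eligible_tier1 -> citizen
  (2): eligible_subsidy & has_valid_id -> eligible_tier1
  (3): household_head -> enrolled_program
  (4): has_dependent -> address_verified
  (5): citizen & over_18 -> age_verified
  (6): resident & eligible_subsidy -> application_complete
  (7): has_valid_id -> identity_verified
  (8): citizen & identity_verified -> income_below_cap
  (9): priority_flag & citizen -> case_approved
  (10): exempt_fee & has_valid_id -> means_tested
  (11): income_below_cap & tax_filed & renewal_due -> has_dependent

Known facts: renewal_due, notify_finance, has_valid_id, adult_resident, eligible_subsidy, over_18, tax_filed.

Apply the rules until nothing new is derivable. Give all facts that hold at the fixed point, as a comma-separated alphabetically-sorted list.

Round 1: (2) [eligible_subsidy & has_valid_id -> eligible_tier1]; (7) [has_valid_id -> identity_verified]. New: eligible_tier1, identity_verified.
Round 2: (1) [eligible_tier1 -> citizen]. New: citizen.
Round 3: (5) [citizen & over_18 -> age_verified]; (8) [citizen & identity_verified -> income_below_cap]. New: age_verified, income_below_cap.
Round 4: (11) [income_below_cap & tax_filed & renewal_due -> has_dependent]. New: has_dependent.
Round 5: (4) [has_dependent -> address_verified]. New: address_verified.

address_verified, adult_resident, age_verified, citizen, eligible_subsidy, eligible_tier1, has_dependent, has_valid_id, identity_verified, income_below_cap, notify_finance, over_18, renewal_due, tax_filed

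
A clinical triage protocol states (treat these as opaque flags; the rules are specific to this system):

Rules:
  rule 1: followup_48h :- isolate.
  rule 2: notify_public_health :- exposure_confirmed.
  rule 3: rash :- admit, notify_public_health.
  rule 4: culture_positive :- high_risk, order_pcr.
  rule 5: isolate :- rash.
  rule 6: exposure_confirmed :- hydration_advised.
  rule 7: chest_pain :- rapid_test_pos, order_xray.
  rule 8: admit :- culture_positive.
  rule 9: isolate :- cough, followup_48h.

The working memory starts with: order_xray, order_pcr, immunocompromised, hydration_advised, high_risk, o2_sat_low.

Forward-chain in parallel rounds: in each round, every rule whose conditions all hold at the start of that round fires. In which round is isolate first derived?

4

[1] rule 4 [culture_positive :- high_risk, order_pcr.]; rule 6 [exposure_confirmed :- hydration_advised.]. ⇒ new: culture_positive, exposure_confirmed.
[2] rule 2 [notify_public_health :- exposure_confirmed.]; rule 8 [admit :- culture_positive.]. ⇒ new: notify_public_health, admit.
[3] rule 3 [rash :- admit, notify_public_health.]. ⇒ new: rash.
[4] rule 5 [isolate :- rash.]. ⇒ new: isolate.
isolate first appears in round 4.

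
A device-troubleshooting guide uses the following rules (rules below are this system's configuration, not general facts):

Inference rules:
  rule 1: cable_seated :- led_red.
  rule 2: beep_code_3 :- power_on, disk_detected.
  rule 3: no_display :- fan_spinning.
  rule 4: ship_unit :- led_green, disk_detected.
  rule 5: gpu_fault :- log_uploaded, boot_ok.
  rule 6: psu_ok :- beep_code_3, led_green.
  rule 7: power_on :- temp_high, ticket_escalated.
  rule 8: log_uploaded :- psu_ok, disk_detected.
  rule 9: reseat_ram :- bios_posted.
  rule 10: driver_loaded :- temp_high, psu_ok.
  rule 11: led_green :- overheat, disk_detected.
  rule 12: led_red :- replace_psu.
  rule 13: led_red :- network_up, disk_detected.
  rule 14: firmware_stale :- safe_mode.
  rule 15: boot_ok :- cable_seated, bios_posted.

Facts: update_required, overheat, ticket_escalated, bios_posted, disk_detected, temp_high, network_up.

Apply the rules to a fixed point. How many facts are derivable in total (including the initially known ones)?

Round 1 — rule 7, rule 9, rule 11, rule 13, derive power_on, reseat_ram, led_green, led_red.
Round 2 — rule 1, rule 2, rule 4, derive cable_seated, beep_code_3, ship_unit.
Round 3 — rule 6, rule 15, derive psu_ok, boot_ok.
Round 4 — rule 8, rule 10, derive log_uploaded, driver_loaded.
Round 5 — rule 5, derive gpu_fault.
Closure: {beep_code_3, bios_posted, boot_ok, cable_seated, disk_detected, driver_loaded, gpu_fault, led_green, led_red, log_uploaded, network_up, overheat, power_on, psu_ok, reseat_ram, ship_unit, temp_high, ticket_escalated, update_required} — 19 facts.

19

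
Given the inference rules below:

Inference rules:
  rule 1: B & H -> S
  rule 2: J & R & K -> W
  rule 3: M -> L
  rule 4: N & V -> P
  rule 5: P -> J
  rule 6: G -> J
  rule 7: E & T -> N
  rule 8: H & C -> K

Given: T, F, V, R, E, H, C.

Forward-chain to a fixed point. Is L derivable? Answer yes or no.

no

Round 1: rule 7 [E & T -> N]; rule 8 [H & C -> K]. Adds N, K.
Round 2: rule 4 [N & V -> P]. Adds P.
Round 3: rule 5 [P -> J]. Adds J.
Round 4: rule 2 [J & R & K -> W]. Adds W.
Fixed point reached. L is concluded only by rule 3; rule 3 needs M (never derived).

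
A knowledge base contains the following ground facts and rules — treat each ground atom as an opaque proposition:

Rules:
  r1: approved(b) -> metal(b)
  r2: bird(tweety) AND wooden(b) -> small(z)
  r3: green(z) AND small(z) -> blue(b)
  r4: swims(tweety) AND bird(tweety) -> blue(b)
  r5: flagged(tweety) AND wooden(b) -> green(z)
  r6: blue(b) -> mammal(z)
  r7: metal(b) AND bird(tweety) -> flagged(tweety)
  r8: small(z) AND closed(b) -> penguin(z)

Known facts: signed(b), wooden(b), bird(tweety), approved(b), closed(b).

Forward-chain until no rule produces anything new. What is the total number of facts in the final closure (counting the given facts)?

12

Round 1: r1 [approved(b) -> metal(b)]; r2 [bird(tweety) AND wooden(b) -> small(z)]. New: metal(b), small(z).
Round 2: r7 [metal(b) AND bird(tweety) -> flagged(tweety)]; r8 [small(z) AND closed(b) -> penguin(z)]. New: flagged(tweety), penguin(z).
Round 3: r5 [flagged(tweety) AND wooden(b) -> green(z)]. New: green(z).
Round 4: r3 [green(z) AND small(z) -> blue(b)]. New: blue(b).
Round 5: r6 [blue(b) -> mammal(z)]. New: mammal(z).
Closure: {approved(b), bird(tweety), blue(b), closed(b), flagged(tweety), green(z), mammal(z), metal(b), penguin(z), signed(b), small(z), wooden(b)} — 12 facts.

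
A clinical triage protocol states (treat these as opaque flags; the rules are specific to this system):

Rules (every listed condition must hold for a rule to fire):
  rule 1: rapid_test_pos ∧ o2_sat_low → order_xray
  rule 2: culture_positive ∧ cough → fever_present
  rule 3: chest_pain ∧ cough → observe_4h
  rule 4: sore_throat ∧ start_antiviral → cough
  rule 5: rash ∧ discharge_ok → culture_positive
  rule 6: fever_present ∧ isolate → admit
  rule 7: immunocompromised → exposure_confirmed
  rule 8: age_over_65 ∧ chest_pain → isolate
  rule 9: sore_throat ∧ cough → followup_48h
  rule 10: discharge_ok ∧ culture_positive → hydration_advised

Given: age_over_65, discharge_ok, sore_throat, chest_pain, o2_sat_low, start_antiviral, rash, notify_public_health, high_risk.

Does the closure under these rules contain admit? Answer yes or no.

[1] rule 4 [sore_throat ∧ start_antiviral → cough]; rule 5 [rash ∧ discharge_ok → culture_positive]; rule 8 [age_over_65 ∧ chest_pain → isolate]. ⇒ new: cough, culture_positive, isolate.
[2] rule 2 [culture_positive ∧ cough → fever_present]; rule 3 [chest_pain ∧ cough → observe_4h]; rule 9 [sore_throat ∧ cough → followup_48h]; rule 10 [discharge_ok ∧ culture_positive → hydration_advised]. ⇒ new: fever_present, observe_4h, followup_48h, hydration_advised.
[3] rule 6 [fever_present ∧ isolate → admit]. ⇒ new: admit.
admit appears in round 3, so it is derivable.

yes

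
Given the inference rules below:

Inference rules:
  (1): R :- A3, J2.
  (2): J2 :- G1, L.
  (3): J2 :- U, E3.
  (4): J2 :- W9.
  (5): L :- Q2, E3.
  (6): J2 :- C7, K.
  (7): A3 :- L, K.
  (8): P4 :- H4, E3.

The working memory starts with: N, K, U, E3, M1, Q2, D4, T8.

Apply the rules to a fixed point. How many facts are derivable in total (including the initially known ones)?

Round 1 fires (3), (5), giving J2, L.
Round 2 fires (7), giving A3.
Round 3 fires (1), giving R.
Closure: {A3, D4, E3, J2, K, L, M1, N, Q2, R, T8, U} — 12 facts.

12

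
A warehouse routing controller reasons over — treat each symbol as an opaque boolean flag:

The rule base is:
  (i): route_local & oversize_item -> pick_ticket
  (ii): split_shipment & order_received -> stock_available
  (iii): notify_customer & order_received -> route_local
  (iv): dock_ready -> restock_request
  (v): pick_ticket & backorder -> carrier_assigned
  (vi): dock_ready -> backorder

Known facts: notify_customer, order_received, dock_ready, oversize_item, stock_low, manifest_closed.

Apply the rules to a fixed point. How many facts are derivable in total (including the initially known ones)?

11

[1] (iii) [notify_customer & order_received -> route_local]; (iv) [dock_ready -> restock_request]; (vi) [dock_ready -> backorder]. ⇒ new: route_local, restock_request, backorder.
[2] (i) [route_local & oversize_item -> pick_ticket]. ⇒ new: pick_ticket.
[3] (v) [pick_ticket & backorder -> carrier_assigned]. ⇒ new: carrier_assigned.
Closure: {backorder, carrier_assigned, dock_ready, manifest_closed, notify_customer, order_received, oversize_item, pick_ticket, restock_request, route_local, stock_low} — 11 facts.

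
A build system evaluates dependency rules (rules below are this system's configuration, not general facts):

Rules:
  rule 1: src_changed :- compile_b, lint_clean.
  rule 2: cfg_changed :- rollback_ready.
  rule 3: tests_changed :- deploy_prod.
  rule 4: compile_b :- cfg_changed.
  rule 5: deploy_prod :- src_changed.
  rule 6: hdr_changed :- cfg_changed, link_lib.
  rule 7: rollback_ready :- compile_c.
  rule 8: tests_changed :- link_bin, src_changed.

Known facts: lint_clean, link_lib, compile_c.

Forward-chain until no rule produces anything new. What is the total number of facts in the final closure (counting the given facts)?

10

Round 1 — rule 7, derive rollback_ready.
Round 2 — rule 2, derive cfg_changed.
Round 3 — rule 4, rule 6, derive compile_b, hdr_changed.
Round 4 — rule 1, derive src_changed.
Round 5 — rule 5, derive deploy_prod.
Round 6 — rule 3, derive tests_changed.
Closure: {cfg_changed, compile_b, compile_c, deploy_prod, hdr_changed, link_lib, lint_clean, rollback_ready, src_changed, tests_changed} — 10 facts.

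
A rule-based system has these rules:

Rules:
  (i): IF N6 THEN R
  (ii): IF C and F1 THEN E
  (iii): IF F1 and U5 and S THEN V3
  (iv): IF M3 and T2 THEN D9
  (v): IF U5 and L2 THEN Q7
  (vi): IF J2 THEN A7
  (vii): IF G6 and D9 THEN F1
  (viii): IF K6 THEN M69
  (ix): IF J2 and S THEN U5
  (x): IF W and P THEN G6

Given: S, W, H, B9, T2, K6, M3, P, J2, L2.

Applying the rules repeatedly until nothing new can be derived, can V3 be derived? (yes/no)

yes

Round 1 fires (iv), (vi), (viii), (ix), (x), giving D9, A7, M69, U5, G6.
Round 2 fires (v), (vii), giving Q7, F1.
Round 3 fires (iii), giving V3.
V3 appears in round 3, so it is derivable.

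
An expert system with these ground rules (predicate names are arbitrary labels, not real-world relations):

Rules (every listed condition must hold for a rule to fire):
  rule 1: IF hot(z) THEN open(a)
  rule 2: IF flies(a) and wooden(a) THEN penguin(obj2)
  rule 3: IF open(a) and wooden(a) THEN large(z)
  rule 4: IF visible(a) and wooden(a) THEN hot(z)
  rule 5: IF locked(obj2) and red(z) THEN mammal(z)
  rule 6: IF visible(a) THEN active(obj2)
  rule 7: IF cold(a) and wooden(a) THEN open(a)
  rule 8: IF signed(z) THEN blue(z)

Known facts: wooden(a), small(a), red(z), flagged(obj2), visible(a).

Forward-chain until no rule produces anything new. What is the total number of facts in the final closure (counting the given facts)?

9

Round 1 — rule 4, rule 6, derive hot(z), active(obj2).
Round 2 — rule 1, derive open(a).
Round 3 — rule 3, derive large(z).
Closure: {active(obj2), flagged(obj2), hot(z), large(z), open(a), red(z), small(a), visible(a), wooden(a)} — 9 facts.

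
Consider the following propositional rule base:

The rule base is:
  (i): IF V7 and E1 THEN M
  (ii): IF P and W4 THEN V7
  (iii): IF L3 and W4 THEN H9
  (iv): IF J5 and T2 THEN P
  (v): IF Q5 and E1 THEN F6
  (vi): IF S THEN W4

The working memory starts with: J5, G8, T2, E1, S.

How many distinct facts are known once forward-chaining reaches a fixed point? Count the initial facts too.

Round 1: (iv) [IF J5 and T2 THEN P]; (vi) [IF S THEN W4]. Adds P, W4.
Round 2: (ii) [IF P and W4 THEN V7]. Adds V7.
Round 3: (i) [IF V7 and E1 THEN M]. Adds M.
Closure: {E1, G8, J5, M, P, S, T2, V7, W4} — 9 facts.

9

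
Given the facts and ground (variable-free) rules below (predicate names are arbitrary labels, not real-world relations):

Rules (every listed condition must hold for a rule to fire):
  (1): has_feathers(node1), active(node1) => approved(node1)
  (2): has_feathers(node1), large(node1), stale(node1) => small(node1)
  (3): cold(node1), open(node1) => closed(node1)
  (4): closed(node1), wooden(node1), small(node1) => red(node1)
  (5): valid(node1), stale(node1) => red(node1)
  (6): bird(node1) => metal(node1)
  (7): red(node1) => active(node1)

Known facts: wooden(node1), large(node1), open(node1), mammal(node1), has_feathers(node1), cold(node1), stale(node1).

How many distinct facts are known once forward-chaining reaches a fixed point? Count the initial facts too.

12

Round 1: (2) [has_feathers(node1), large(node1), stale(node1) => small(node1)]; (3) [cold(node1), open(node1) => closed(node1)]. New: small(node1), closed(node1).
Round 2: (4) [closed(node1), wooden(node1), small(node1) => red(node1)]. New: red(node1).
Round 3: (7) [red(node1) => active(node1)]. New: active(node1).
Round 4: (1) [has_feathers(node1), active(node1) => approved(node1)]. New: approved(node1).
Closure: {active(node1), approved(node1), closed(node1), cold(node1), has_feathers(node1), large(node1), mammal(node1), open(node1), red(node1), small(node1), stale(node1), wooden(node1)} — 12 facts.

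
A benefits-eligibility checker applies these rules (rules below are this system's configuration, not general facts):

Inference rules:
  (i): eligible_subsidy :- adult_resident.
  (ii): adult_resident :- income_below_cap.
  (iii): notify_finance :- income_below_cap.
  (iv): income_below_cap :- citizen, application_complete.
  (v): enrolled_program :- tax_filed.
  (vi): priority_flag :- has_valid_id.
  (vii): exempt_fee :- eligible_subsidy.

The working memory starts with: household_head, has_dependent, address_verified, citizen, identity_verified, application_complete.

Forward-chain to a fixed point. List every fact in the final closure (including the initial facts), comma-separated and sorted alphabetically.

Round 1: (iv) [income_below_cap :- citizen, application_complete.]. New: income_below_cap.
Round 2: (ii) [adult_resident :- income_below_cap.]; (iii) [notify_finance :- income_below_cap.]. New: adult_resident, notify_finance.
Round 3: (i) [eligible_subsidy :- adult_resident.]. New: eligible_subsidy.
Round 4: (vii) [exempt_fee :- eligible_subsidy.]. New: exempt_fee.

address_verified, adult_resident, application_complete, citizen, eligible_subsidy, exempt_fee, has_dependent, household_head, identity_verified, income_below_cap, notify_finance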